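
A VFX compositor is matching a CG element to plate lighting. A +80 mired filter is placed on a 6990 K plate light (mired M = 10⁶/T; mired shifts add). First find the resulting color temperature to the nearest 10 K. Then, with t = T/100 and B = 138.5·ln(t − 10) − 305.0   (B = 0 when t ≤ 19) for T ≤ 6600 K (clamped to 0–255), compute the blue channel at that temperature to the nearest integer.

M_in = 10⁶/6990 = 143.06; M_out = 143.06 + (+80) = 223.06.
T_out = 10⁶/223.06 = 4483.1 K → 4480 K; t = 44.8.
B = 138.5·ln(44.8 − 10) − 305.0 = 138.5·ln 34.8 − 305.0 = 138.5·3.5496 − 305.0 = 186.622.
Rounded: 187.

187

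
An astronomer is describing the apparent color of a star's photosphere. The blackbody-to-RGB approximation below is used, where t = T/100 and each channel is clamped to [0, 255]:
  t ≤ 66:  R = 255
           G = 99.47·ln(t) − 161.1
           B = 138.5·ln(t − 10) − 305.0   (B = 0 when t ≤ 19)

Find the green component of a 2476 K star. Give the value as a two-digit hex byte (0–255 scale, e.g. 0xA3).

t = 2476/100 = 24.76; the t ≤ 66 branch applies.
G = 99.47·ln 24.76 − 161.1 = 99.47·3.2092 − 161.1 = 158.122.
Rounded: 158; in hex, 0x9E.

0x9E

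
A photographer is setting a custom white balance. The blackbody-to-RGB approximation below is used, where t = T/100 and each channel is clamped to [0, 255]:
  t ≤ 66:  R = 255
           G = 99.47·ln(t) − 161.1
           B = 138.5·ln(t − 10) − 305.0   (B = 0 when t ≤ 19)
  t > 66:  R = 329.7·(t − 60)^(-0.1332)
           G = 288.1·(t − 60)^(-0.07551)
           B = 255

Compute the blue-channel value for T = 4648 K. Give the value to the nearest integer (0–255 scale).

t = 4648/100 = 46.48; the t ≤ 66 branch applies.
B = 138.5·ln(46.48 − 10) − 305.0 = 138.5·ln 36.48 − 305.0 = 138.5·3.5968 − 305.0 = 193.152.
Rounded: 193.

193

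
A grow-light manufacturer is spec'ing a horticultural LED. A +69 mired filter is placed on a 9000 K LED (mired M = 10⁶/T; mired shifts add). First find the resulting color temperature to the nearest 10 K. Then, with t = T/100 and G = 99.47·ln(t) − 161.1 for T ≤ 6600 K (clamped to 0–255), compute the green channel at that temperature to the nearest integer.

238

M_in = 10⁶/9000 = 111.11; M_out = 111.11 + (+69) = 180.11.
T_out = 10⁶/180.11 = 5552.1 K → 5550 K; t = 55.5.
G = 99.47·ln 55.5 − 161.1 = 99.47·4.0164 − 161.1 = 238.410.
Rounded: 238.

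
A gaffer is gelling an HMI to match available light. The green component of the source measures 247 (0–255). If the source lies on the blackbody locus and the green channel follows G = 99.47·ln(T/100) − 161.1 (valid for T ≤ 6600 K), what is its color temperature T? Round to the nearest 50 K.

6050 K

ln t = (247 + 161.1) / 99.47 = 4.1027.
t = e^4.1027 = 60.506.
T = 100·t = 6051 K → 6050 K to the nearest 50 K.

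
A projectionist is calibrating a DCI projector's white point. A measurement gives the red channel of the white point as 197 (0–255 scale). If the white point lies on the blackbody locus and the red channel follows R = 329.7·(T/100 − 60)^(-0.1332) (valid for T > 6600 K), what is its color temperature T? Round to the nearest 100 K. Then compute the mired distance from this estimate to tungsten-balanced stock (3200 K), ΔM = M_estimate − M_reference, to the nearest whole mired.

-220 mireds

(t − 60)^(-0.1332) = 197/329.7 = 0.59751.
t − 60 = 0.59751^(1/-0.1332) = 0.59751^(-7.508) = 47.761, so t = 107.761.
T = 100·t = 10776 K → 10800 K to the nearest 100 K.
M_estimate = 10⁶/10800 = 92.59; M_reference = 10⁶/3200 = 312.50.
ΔM = 92.59 − 312.50 = -219.91 → -220 mireds.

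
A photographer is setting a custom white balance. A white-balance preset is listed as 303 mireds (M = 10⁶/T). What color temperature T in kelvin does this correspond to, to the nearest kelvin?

T = 10⁶ / 303 = 3300.33 K → 3300 K.

3300 K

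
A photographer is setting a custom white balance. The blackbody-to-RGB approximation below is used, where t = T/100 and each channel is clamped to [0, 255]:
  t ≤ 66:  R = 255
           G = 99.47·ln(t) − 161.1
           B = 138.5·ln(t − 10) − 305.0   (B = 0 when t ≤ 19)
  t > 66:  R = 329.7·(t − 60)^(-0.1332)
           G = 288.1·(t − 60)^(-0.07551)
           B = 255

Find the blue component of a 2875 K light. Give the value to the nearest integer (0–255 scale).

101

t = 2875/100 = 28.75; the t ≤ 66 branch applies.
B = 138.5·ln(28.75 − 10) − 305.0 = 138.5·ln 18.75 − 305.0 = 138.5·2.9312 − 305.0 = 100.970.
Rounded: 101.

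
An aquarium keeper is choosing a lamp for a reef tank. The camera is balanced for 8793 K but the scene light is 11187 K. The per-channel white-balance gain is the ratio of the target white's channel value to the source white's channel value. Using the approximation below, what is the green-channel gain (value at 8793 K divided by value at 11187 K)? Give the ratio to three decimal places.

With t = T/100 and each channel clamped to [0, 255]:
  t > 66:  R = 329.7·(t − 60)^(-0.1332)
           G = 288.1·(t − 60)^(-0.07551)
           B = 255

1.048

At 11187 K (t = 111.87):
  G = 288.1·(111.87 − 60)^(-0.07551) = 288.1·51.87^(-0.07551) = 288.1·0.74218 = 213.821.
At 8793 K (t = 87.93):
  G = 288.1·(87.93 − 60)^(-0.07551) = 288.1·27.93^(-0.07551) = 288.1·0.77769 = 224.053.
Gain = 224.053 / 213.821 = 1.0479 → 1.048.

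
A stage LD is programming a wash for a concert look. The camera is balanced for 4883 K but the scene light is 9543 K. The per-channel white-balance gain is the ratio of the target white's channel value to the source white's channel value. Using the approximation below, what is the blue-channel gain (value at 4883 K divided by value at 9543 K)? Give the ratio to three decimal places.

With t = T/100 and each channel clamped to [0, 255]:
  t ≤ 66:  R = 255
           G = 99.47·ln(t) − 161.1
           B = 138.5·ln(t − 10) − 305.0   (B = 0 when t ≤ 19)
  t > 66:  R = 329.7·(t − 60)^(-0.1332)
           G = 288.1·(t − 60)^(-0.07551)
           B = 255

0.791

At 9543 K (t = 95.43):
  B = 255 by definition for t > 66.
At 4883 K (t = 48.83):
  B = 138.5·ln(48.83 − 10) − 305.0 = 138.5·ln 38.83 − 305.0 = 138.5·3.6592 − 305.0 = 201.798.
Gain = 201.798 / 255.000 = 0.7914 → 0.791.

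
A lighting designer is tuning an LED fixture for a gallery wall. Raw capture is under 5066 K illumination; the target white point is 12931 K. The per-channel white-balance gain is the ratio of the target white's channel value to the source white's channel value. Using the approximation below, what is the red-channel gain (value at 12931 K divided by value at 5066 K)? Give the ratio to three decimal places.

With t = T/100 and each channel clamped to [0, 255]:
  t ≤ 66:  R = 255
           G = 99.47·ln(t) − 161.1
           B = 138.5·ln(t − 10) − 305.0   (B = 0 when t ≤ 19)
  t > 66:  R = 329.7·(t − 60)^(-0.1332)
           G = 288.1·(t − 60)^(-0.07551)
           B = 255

0.735

At 5066 K (t = 50.66):
  R = 255 by definition for t ≤ 66.
At 12931 K (t = 129.31):
  R = 329.7·(129.31 − 60)^(-0.1332) = 329.7·69.31^(-0.1332) = 329.7·0.56860 = 187.467.
Gain = 187.467 / 255.000 = 0.7352 → 0.735.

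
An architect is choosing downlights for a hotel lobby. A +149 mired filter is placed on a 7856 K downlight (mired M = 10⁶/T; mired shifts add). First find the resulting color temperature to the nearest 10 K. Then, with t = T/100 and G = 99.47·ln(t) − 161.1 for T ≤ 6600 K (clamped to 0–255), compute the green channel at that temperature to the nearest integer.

M_in = 10⁶/7856 = 127.29; M_out = 127.29 + (+149) = 276.29.
T_out = 10⁶/276.29 = 3619.4 K → 3620 K; t = 36.2.
G = 99.47·ln 36.2 − 161.1 = 99.47·3.5891 − 161.1 = 195.904.
Rounded: 196.

196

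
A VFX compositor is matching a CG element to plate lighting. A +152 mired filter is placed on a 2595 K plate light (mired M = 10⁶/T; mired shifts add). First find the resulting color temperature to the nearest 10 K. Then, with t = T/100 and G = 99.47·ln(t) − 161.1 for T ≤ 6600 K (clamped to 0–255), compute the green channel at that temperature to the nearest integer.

M_in = 10⁶/2595 = 385.36; M_out = 385.36 + (+152) = 537.36.
T_out = 10⁶/537.36 = 1861.0 K → 1860 K; t = 18.6.
G = 99.47·ln 18.6 − 161.1 = 99.47·2.9232 − 161.1 = 129.667.
Rounded: 130.

130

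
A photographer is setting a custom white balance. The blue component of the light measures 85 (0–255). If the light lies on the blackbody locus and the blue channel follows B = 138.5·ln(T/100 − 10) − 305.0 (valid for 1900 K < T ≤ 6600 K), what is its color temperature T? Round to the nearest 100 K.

2700 K

ln(t − 10) = (85 + 305.0) / 138.5 = 2.8159.
t − 10 = e^2.8159 = 16.708, so t = 26.708.
T = 100·t = 2671 K → 2700 K to the nearest 100 K.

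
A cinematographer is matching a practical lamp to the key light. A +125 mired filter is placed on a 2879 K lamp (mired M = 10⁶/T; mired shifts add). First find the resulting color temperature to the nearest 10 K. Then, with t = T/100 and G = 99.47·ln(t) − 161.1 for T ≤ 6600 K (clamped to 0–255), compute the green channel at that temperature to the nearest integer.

M_in = 10⁶/2879 = 347.34; M_out = 347.34 + (+125) = 472.34.
T_out = 10⁶/472.34 = 2117.1 K → 2120 K; t = 21.2.
G = 99.47·ln 21.2 − 161.1 = 99.47·3.0540 − 161.1 = 142.681.
Rounded: 143.

143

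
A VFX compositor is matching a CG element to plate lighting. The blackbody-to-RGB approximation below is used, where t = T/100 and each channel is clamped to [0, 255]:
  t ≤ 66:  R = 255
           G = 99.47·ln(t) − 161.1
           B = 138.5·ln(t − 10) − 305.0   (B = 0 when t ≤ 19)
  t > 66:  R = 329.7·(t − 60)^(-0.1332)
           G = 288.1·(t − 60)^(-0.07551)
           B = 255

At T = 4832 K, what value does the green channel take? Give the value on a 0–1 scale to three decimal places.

t = 4832/100 = 48.32; the t ≤ 66 branch applies.
G = 99.47·ln 48.32 − 161.1 = 99.47·3.8778 − 161.1 = 224.629.
On a 0–1 scale: 224.629/255 = 0.8809 → 0.881.

0.881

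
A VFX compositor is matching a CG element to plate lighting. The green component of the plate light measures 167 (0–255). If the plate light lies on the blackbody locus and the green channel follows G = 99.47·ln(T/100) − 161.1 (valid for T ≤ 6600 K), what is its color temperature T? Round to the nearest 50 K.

2700 K

ln t = (167 + 161.1) / 99.47 = 3.2985.
t = e^3.2985 = 27.072.
T = 100·t = 2707 K → 2700 K to the nearest 50 K.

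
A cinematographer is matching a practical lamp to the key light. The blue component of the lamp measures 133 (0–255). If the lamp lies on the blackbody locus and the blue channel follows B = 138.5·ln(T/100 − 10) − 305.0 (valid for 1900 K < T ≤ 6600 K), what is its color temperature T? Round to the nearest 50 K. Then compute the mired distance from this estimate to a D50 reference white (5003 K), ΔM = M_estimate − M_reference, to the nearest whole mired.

ln(t − 10) = (133 + 305.0) / 138.5 = 3.1625.
t − 10 = e^3.1625 = 23.629, so t = 33.629.
T = 100·t = 3363 K → 3350 K to the nearest 50 K.
M_estimate = 10⁶/3350 = 298.51; M_reference = 10⁶/5003 = 199.88.
ΔM = 298.51 − 199.88 = 98.63 → +99 mireds.

+99 mireds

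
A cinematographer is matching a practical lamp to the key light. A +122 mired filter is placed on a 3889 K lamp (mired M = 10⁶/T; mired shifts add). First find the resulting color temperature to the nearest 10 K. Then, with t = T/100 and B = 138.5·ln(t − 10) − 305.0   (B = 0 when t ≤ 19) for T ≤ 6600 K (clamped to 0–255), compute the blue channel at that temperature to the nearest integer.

82

M_in = 10⁶/3889 = 257.14; M_out = 257.14 + (+122) = 379.14.
T_out = 10⁶/379.14 = 2637.6 K → 2640 K; t = 26.4.
B = 138.5·ln(26.4 − 10) − 305.0 = 138.5·ln 16.4 − 305.0 = 138.5·2.7973 − 305.0 = 82.423.
Rounded: 82.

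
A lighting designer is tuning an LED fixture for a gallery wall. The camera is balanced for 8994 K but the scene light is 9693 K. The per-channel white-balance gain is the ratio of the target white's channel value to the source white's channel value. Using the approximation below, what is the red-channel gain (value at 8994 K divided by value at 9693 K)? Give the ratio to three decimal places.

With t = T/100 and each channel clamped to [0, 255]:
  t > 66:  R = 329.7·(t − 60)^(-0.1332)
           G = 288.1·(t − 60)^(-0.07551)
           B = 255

At 9693 K (t = 96.93):
  R = 329.7·(96.93 − 60)^(-0.1332) = 329.7·36.93^(-0.1332) = 329.7·0.61834 = 203.866.
At 8994 K (t = 89.94):
  R = 329.7·(89.94 − 60)^(-0.1332) = 329.7·29.94^(-0.1332) = 329.7·0.63586 = 209.644.
Gain = 209.644 / 203.866 = 1.0283 → 1.028.

1.028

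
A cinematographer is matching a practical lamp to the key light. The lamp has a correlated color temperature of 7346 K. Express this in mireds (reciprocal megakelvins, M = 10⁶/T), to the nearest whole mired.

136 mireds

M = 10⁶ / 7346 = 136.129 → 136 mireds.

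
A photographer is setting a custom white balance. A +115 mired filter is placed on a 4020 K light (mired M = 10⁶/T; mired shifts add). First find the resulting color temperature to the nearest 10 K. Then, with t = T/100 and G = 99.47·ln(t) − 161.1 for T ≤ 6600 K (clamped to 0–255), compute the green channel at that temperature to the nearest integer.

169

M_in = 10⁶/4020 = 248.76; M_out = 248.76 + (+115) = 363.76.
T_out = 10⁶/363.76 = 2749.1 K → 2750 K; t = 27.5.
G = 99.47·ln 27.5 − 161.1 = 99.47·3.3142 − 161.1 = 168.562.
Rounded: 169.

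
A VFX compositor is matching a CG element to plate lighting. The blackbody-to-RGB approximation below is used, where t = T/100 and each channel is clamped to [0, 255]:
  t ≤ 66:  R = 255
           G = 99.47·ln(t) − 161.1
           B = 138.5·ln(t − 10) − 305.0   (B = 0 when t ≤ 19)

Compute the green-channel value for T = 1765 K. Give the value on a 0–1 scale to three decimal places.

0.488

t = 1765/100 = 17.65; the t ≤ 66 branch applies.
G = 99.47·ln 17.65 − 161.1 = 99.47·2.8707 − 161.1 = 124.452.
On a 0–1 scale: 124.452/255 = 0.4880 → 0.488.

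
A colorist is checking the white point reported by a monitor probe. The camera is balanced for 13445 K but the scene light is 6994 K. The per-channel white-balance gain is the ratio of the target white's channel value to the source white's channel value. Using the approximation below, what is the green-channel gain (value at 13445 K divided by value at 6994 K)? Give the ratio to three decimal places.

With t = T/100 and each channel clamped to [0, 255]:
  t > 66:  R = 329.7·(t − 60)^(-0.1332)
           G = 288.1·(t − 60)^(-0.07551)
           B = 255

0.859

At 6994 K (t = 69.94):
  G = 288.1·(69.94 − 60)^(-0.07551) = 288.1·9.94^(-0.07551) = 288.1·0.84079 = 242.231.
At 13445 K (t = 134.45):
  G = 288.1·(134.45 − 60)^(-0.07551) = 288.1·74.45^(-0.07551) = 288.1·0.72220 = 208.065.
Gain = 208.065 / 242.231 = 0.8590 → 0.859.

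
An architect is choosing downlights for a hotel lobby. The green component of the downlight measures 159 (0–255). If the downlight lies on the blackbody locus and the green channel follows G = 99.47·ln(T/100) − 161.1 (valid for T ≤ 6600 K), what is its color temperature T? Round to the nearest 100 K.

ln t = (159 + 161.1) / 99.47 = 3.2181.
t = e^3.2181 = 24.980.
T = 100·t = 2498 K → 2500 K to the nearest 100 K.

2500 K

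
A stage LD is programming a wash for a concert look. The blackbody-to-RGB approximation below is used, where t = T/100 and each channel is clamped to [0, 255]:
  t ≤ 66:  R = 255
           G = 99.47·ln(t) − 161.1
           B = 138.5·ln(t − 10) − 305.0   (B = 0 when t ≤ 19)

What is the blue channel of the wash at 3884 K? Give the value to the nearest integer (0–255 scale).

161

t = 3884/100 = 38.84; the t ≤ 66 branch applies.
B = 138.5·ln(38.84 − 10) − 305.0 = 138.5·ln 28.84 − 305.0 = 138.5·3.3618 − 305.0 = 160.604.
Rounded: 161.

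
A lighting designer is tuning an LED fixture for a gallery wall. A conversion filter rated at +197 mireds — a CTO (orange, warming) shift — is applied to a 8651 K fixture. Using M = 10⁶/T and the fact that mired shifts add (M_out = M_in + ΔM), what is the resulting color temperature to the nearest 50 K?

M_in = 10⁶/8651 = 115.59 mireds.
M_out = 115.59 + (+197) = 312.59 mireds.
T_out = 10⁶/312.59 = 3199.0 K → 3200 K.

3200 K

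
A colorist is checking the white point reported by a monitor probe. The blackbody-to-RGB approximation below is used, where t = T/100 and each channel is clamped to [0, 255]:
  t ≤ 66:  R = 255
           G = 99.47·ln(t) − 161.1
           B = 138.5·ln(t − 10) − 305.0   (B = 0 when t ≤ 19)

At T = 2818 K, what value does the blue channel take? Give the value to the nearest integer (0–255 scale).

t = 2818/100 = 28.18; the t ≤ 66 branch applies.
B = 138.5·ln(28.18 − 10) − 305.0 = 138.5·ln 18.18 − 305.0 = 138.5·2.9003 − 305.0 = 96.695.
Rounded: 97.

97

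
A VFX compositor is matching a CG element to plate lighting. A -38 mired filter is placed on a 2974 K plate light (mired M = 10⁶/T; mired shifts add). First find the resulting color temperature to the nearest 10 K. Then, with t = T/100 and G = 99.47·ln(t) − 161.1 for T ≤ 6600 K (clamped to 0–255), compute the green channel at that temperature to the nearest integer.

188

M_in = 10⁶/2974 = 336.25; M_out = 336.25 + (-38) = 298.25.
T_out = 10⁶/298.25 = 3352.9 K → 3350 K; t = 33.5.
G = 99.47·ln 33.5 − 161.1 = 99.47·3.5115 − 161.1 = 188.193.
Rounded: 188.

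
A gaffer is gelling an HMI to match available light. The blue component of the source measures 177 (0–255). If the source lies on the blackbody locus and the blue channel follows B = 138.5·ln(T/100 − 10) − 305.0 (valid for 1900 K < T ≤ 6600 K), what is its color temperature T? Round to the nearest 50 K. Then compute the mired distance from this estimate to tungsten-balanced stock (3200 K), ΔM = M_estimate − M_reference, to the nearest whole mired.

-77 mireds

ln(t − 10) = (177 + 305.0) / 138.5 = 3.4801.
t − 10 = e^3.4801 = 32.464, so t = 42.464.
T = 100·t = 4246 K → 4250 K to the nearest 50 K.
M_estimate = 10⁶/4250 = 235.29; M_reference = 10⁶/3200 = 312.50.
ΔM = 235.29 − 312.50 = -77.21 → -77 mireds.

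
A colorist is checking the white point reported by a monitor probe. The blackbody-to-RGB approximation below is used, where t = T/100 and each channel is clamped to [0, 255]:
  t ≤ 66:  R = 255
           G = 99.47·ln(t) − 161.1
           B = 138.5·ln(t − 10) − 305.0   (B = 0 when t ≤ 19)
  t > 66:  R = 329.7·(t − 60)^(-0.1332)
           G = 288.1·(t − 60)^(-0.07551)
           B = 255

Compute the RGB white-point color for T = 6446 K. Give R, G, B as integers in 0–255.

R=255, G=253, B=249

t = 6446/100 = 64.46; the t ≤ 66 branch applies.
R = 255 by definition for t ≤ 66.
G = 99.47·ln 64.46 − 161.1 = 99.47·4.1660 − 161.1 = 253.296.
B = 138.5·ln(64.46 − 10) − 305.0 = 138.5·ln 54.46 − 305.0 = 138.5·3.9975 − 305.0 = 248.649.
Rounded: (255, 253, 249).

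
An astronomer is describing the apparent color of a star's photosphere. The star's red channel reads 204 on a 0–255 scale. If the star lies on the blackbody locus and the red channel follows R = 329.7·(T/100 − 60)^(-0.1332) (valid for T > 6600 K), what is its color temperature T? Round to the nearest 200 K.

9600 K

(t − 60)^(-0.1332) = 204/329.7 = 0.61874.
t − 60 = 0.61874^(1/-0.1332) = 0.61874^(-7.508) = 36.748, so t = 96.748.
T = 100·t = 9675 K → 9600 K to the nearest 200 K.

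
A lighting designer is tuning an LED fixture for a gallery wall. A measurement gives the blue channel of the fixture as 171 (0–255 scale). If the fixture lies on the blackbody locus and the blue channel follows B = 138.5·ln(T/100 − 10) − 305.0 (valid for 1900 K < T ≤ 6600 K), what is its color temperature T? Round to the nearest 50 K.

ln(t − 10) = (171 + 305.0) / 138.5 = 3.4368.
t − 10 = e^3.4368 = 31.088, so t = 41.088.
T = 100·t = 4109 K → 4100 K to the nearest 50 K.

4100 K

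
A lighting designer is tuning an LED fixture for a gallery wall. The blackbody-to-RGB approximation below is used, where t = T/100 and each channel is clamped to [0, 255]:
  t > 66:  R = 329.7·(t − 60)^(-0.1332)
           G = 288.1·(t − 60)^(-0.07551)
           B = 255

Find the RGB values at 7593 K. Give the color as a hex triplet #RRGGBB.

t = 7593/100 = 75.93; the t > 66 branch applies.
R = 329.7·(75.93 − 60)^(-0.1332) = 329.7·15.93^(-0.1332) = 329.7·0.69162 = 228.026.
G = 288.1·(75.93 − 60)^(-0.07551) = 288.1·15.93^(-0.07551) = 288.1·0.81137 = 233.757.
B = 255 by definition for t > 66.
Rounded: (228, 234, 255).
In hex: #E4EAFF.

#E4EAFF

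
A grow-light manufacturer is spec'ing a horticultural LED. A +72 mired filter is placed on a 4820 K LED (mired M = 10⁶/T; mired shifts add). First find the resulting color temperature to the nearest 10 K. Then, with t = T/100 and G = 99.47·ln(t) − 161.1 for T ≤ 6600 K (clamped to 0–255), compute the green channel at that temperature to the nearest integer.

M_in = 10⁶/4820 = 207.47; M_out = 207.47 + (+72) = 279.47.
T_out = 10⁶/279.47 = 3578.2 K → 3580 K; t = 35.8.
G = 99.47·ln 35.8 − 161.1 = 99.47·3.5779 − 161.1 = 194.798.
Rounded: 195.

195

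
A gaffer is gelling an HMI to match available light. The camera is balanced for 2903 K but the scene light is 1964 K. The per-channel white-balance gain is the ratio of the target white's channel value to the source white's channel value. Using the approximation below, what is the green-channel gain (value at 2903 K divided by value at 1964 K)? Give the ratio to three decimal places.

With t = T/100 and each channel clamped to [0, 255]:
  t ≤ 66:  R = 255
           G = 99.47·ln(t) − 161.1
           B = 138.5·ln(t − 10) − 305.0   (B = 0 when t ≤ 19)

1.288

At 1964 K (t = 19.64):
  G = 99.47·ln 19.64 − 161.1 = 99.47·2.9776 − 161.1 = 135.079.
At 2903 K (t = 29.03):
  G = 99.47·ln 29.03 − 161.1 = 99.47·3.3683 − 161.1 = 173.948.
Gain = 173.948 / 135.079 = 1.2878 → 1.288.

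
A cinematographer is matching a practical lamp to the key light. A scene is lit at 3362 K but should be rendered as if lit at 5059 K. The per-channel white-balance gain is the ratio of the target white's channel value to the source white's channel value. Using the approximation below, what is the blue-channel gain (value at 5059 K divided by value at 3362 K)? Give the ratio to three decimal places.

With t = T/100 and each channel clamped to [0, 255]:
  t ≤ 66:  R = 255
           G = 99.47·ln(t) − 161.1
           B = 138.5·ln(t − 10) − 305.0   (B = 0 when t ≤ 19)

At 3362 K (t = 33.62):
  B = 138.5·ln(33.62 − 10) − 305.0 = 138.5·ln 23.62 − 305.0 = 138.5·3.1621 − 305.0 = 132.950.
At 5059 K (t = 50.59):
  B = 138.5·ln(50.59 − 10) − 305.0 = 138.5·ln 40.59 − 305.0 = 138.5·3.7035 − 305.0 = 207.938.
Gain = 207.938 / 132.950 = 1.5640 → 1.564.

1.564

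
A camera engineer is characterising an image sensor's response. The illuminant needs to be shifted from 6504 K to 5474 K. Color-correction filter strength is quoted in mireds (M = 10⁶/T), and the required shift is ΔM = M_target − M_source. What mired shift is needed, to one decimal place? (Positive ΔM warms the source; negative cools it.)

+28.9 mireds

M_source = 10⁶/6504 = 153.752; M_target = 10⁶/5474 = 182.682.
ΔM = 182.682 − 153.752 = 28.930 → +28.9 mireds, a warming shift.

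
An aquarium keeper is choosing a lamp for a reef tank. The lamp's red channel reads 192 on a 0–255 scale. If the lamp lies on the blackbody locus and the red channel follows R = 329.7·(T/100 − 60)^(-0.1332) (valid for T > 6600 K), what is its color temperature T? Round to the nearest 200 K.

11800 K

(t − 60)^(-0.1332) = 192/329.7 = 0.58235.
t − 60 = 0.58235^(1/-0.1332) = 0.58235^(-7.508) = 57.929, so t = 117.929.
T = 100·t = 11793 K → 11800 K to the nearest 200 K.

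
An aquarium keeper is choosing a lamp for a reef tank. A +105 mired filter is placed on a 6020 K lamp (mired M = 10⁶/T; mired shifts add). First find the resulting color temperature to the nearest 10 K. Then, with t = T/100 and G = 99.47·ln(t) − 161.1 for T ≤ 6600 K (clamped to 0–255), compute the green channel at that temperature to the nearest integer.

M_in = 10⁶/6020 = 166.11; M_out = 166.11 + (+105) = 271.11.
T_out = 10⁶/271.11 = 3688.5 K → 3690 K; t = 36.9.
G = 99.47·ln 36.9 − 161.1 = 99.47·3.6082 − 161.1 = 197.809.
Rounded: 198.

198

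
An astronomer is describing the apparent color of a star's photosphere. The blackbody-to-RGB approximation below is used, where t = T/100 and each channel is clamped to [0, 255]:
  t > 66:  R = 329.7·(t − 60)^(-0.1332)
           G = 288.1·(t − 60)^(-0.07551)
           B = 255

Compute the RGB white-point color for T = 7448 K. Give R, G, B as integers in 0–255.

t = 7448/100 = 74.48; the t > 66 branch applies.
R = 329.7·(74.48 − 60)^(-0.1332) = 329.7·14.48^(-0.1332) = 329.7·0.70046 = 230.943.
G = 288.1·(74.48 − 60)^(-0.07551) = 288.1·14.48^(-0.07551) = 288.1·0.81724 = 235.447.
B = 255 by definition for t > 66.
Rounded: (231, 235, 255).

R=231, G=235, B=255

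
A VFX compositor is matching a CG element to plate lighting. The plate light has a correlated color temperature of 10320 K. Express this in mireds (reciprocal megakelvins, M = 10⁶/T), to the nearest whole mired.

M = 10⁶ / 10320 = 96.899 → 97 mireds.

97 mireds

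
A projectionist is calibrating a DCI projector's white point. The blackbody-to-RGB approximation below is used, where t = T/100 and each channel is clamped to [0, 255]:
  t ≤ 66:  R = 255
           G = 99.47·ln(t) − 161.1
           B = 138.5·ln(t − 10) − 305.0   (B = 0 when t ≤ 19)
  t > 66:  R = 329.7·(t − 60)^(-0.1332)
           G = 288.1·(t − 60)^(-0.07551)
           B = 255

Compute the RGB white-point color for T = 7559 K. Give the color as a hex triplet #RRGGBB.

t = 7559/100 = 75.59; the t > 66 branch applies.
R = 329.7·(75.59 − 60)^(-0.1332) = 329.7·15.59^(-0.1332) = 329.7·0.69361 = 228.682.
G = 288.1·(75.59 − 60)^(-0.07551) = 288.1·15.59^(-0.07551) = 288.1·0.81270 = 234.138.
B = 255 by definition for t > 66.
Rounded: (229, 234, 255).
In hex: #E5EAFF.

#E5EAFF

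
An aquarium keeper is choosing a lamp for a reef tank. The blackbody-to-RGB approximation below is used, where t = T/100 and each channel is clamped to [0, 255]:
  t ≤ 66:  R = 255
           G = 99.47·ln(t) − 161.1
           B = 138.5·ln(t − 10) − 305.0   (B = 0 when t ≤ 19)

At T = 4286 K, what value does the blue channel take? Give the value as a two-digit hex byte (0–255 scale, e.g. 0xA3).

0xB3

t = 4286/100 = 42.86; the t ≤ 66 branch applies.
B = 138.5·ln(42.86 − 10) − 305.0 = 138.5·ln 32.86 − 305.0 = 138.5·3.4923 − 305.0 = 178.677.
Rounded: 179; in hex, 0xB3.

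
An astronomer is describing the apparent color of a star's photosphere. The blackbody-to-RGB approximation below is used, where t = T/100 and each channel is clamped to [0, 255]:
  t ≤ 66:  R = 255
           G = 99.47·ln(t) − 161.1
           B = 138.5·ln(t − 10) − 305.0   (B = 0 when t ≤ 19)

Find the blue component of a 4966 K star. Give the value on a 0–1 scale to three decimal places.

0.803

t = 4966/100 = 49.66; the t ≤ 66 branch applies.
B = 138.5·ln(49.66 − 10) − 305.0 = 138.5·ln 39.66 − 305.0 = 138.5·3.6803 − 305.0 = 204.728.
On a 0–1 scale: 204.728/255 = 0.8029 → 0.803.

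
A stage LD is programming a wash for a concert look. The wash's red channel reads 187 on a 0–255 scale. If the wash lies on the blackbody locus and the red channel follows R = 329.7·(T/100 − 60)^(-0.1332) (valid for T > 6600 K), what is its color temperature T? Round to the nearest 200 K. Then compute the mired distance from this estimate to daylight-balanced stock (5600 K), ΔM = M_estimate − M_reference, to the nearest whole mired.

(t − 60)^(-0.1332) = 187/329.7 = 0.56718.
t − 60 = 0.56718^(1/-0.1332) = 0.56718^(-7.508) = 70.620, so t = 130.620.
T = 100·t = 13062 K → 13000 K to the nearest 200 K.
M_estimate = 10⁶/13000 = 76.92; M_reference = 10⁶/5600 = 178.57.
ΔM = 76.92 − 178.57 = -101.65 → -102 mireds.

-102 mireds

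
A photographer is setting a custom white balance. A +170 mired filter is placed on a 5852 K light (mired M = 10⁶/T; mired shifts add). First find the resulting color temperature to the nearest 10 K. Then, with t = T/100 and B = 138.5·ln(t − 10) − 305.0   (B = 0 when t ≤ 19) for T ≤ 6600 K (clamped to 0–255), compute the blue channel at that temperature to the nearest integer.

105

M_in = 10⁶/5852 = 170.88; M_out = 170.88 + (+170) = 340.88.
T_out = 10⁶/340.88 = 2933.6 K → 2930 K; t = 29.3.
B = 138.5·ln(29.3 − 10) − 305.0 = 138.5·ln 19.3 − 305.0 = 138.5·2.9601 − 305.0 = 104.975.
Rounded: 105.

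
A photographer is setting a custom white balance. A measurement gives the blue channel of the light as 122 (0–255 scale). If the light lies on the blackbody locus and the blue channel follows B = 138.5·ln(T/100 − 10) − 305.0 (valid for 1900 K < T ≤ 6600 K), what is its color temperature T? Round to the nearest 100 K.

3200 K

ln(t − 10) = (122 + 305.0) / 138.5 = 3.0830.
t − 10 = e^3.0830 = 21.824, so t = 31.824.
T = 100·t = 3182 K → 3200 K to the nearest 100 K.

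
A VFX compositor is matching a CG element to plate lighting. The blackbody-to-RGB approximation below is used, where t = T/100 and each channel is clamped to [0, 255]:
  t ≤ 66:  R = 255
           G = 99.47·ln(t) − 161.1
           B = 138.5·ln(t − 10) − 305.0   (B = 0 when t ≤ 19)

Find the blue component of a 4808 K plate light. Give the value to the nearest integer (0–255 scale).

199

t = 4808/100 = 48.08; the t ≤ 66 branch applies.
B = 138.5·ln(48.08 − 10) − 305.0 = 138.5·ln 38.08 − 305.0 = 138.5·3.6397 − 305.0 = 199.097.
Rounded: 199.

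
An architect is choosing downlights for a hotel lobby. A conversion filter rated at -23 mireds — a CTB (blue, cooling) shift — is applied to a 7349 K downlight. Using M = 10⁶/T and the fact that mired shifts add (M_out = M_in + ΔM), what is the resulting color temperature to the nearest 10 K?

M_in = 10⁶/7349 = 136.07 mireds.
M_out = 136.07 + (-23) = 113.07 mireds.
T_out = 10⁶/113.07 = 8843.8 K → 8840 K.

8840 K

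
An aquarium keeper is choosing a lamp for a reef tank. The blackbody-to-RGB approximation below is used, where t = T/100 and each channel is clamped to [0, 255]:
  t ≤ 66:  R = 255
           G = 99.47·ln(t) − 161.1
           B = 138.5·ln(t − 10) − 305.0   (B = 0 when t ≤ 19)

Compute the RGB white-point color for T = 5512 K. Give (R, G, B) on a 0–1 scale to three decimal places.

t = 5512/100 = 55.12; the t ≤ 66 branch applies.
R = 255 by definition for t ≤ 66.
G = 99.47·ln 55.12 − 161.1 = 99.47·4.0095 − 161.1 = 237.726.
B = 138.5·ln(55.12 − 10) − 305.0 = 138.5·ln 45.12 − 305.0 = 138.5·3.8093 − 305.0 = 222.592.
Dividing each by 255: (1.0000, 0.9323, 0.8729) → (1.000, 0.932, 0.873).

(1.000, 0.932, 0.873)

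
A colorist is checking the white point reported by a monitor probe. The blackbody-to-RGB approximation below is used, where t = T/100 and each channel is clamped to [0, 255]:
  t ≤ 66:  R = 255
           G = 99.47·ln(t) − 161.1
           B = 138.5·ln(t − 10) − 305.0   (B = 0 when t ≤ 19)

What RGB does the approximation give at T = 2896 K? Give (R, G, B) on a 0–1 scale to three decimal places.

t = 2896/100 = 28.96; the t ≤ 66 branch applies.
R = 255 by definition for t ≤ 66.
G = 99.47·ln 28.96 − 161.1 = 99.47·3.3659 − 161.1 = 173.708.
B = 138.5·ln(28.96 − 10) − 305.0 = 138.5·ln 18.96 − 305.0 = 138.5·2.9423 − 305.0 = 102.513.
Dividing each by 255: (1.0000, 0.6812, 0.4020) → (1.000, 0.681, 0.402).

(1.000, 0.681, 0.402)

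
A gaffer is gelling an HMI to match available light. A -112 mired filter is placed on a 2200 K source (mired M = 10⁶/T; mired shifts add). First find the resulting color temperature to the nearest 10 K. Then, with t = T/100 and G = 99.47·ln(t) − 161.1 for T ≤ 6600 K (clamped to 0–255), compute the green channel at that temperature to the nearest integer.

M_in = 10⁶/2200 = 454.55; M_out = 454.55 + (-112) = 342.55.
T_out = 10⁶/342.55 = 2919.3 K → 2920 K; t = 29.2.
G = 99.47·ln 29.2 − 161.1 = 99.47·3.3742 − 161.1 = 174.529.
Rounded: 175.

175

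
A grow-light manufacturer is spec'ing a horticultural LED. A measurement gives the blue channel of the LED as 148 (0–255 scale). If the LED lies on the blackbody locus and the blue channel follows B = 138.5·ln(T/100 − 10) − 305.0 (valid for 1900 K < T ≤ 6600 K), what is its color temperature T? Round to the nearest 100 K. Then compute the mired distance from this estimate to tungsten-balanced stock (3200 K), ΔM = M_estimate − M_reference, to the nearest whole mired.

-35 mireds

ln(t − 10) = (148 + 305.0) / 138.5 = 3.2708.
t − 10 = e^3.2708 = 26.331, so t = 36.331.
T = 100·t = 3633 K → 3600 K to the nearest 100 K.
M_estimate = 10⁶/3600 = 277.78; M_reference = 10⁶/3200 = 312.50.
ΔM = 277.78 − 312.50 = -34.72 → -35 mireds.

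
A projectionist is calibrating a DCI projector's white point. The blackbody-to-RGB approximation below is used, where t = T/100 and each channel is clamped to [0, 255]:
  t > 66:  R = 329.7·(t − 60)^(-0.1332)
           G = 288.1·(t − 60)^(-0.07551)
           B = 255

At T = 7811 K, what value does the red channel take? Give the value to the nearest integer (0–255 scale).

224

t = 7811/100 = 78.11; the t > 66 branch applies.
R = 329.7·(78.11 − 60)^(-0.1332) = 329.7·18.11^(-0.1332) = 329.7·0.67990 = 224.163.
Rounded: 224.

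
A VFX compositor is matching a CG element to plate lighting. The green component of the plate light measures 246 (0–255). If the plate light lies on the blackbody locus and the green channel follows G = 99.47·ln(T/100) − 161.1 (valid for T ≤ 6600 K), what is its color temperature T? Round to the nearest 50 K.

ln t = (246 + 161.1) / 99.47 = 4.0927.
t = e^4.0927 = 59.901.
T = 100·t = 5990 K → 6000 K to the nearest 50 K.

6000 K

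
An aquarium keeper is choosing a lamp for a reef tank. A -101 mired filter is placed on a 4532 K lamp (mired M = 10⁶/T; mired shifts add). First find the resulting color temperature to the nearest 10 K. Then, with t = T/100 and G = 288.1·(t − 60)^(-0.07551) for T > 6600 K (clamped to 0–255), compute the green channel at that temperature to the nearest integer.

227

M_in = 10⁶/4532 = 220.65; M_out = 220.65 + (-101) = 119.65.
T_out = 10⁶/119.65 = 8357.5 K → 8360 K; t = 83.6.
G = 288.1·(83.6 − 60)^(-0.07551) = 288.1·23.6^(-0.07551) = 288.1·0.78765 = 226.921.
Rounded: 227.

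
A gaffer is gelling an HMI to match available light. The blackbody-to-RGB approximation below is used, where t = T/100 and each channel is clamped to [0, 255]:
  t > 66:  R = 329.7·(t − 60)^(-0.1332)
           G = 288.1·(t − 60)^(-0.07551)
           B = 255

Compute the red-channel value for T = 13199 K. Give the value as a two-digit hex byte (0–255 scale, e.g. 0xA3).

0xBB

t = 13199/100 = 131.99; the t > 66 branch applies.
R = 329.7·(131.99 − 60)^(-0.1332) = 329.7·71.99^(-0.1332) = 329.7·0.56573 = 186.522.
Rounded: 187; in hex, 0xBB.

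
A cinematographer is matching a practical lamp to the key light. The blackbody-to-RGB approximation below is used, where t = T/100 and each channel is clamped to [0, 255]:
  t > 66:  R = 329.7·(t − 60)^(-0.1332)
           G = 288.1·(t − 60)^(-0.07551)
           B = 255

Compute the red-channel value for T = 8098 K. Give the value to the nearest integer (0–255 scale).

t = 8098/100 = 80.98; the t > 66 branch applies.
R = 329.7·(80.98 − 60)^(-0.1332) = 329.7·20.98^(-0.1332) = 329.7·0.66671 = 219.814.
Rounded: 220.

220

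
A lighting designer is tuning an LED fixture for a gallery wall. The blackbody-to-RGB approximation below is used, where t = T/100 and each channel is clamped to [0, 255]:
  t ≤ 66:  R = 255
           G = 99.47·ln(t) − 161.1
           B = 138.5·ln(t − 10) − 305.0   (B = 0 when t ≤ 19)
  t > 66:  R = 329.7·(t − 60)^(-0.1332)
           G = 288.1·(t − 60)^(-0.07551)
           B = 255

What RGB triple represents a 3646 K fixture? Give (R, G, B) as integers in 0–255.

t = 3646/100 = 36.46; the t ≤ 66 branch applies.
R = 255 by definition for t ≤ 66.
G = 99.47·ln 36.46 − 161.1 = 99.47·3.5962 − 161.1 = 196.616.
B = 138.5·ln(36.46 − 10) − 305.0 = 138.5·ln 26.46 − 305.0 = 138.5·3.2756 − 305.0 = 148.675.
Rounded: (255, 197, 149).

(255, 197, 149)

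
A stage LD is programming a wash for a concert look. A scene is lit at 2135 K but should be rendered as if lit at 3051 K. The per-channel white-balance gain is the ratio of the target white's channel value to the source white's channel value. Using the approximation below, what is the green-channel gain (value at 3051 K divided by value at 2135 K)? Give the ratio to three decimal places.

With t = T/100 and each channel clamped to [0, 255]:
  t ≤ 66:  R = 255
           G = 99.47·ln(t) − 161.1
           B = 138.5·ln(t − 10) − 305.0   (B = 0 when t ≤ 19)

1.248

At 2135 K (t = 21.35):
  G = 99.47·ln 21.35 − 161.1 = 99.47·3.0611 − 161.1 = 143.383.
At 3051 K (t = 30.51):
  G = 99.47·ln 30.51 − 161.1 = 99.47·3.4181 − 161.1 = 178.894.
Gain = 178.894 / 143.383 = 1.2477 → 1.248.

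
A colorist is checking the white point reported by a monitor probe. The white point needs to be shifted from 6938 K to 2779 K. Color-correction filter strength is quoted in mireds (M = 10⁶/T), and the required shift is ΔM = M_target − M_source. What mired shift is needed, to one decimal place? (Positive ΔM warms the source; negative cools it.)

M_source = 10⁶/6938 = 144.134; M_target = 10⁶/2779 = 359.842.
ΔM = 359.842 − 144.134 = 215.708 → +215.7 mireds, a warming shift.

+215.7 mireds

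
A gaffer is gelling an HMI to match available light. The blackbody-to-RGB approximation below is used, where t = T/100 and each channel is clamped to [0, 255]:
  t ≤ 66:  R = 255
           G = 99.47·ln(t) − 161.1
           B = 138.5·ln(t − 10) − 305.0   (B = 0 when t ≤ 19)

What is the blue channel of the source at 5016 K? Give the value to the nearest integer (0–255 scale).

206

t = 5016/100 = 50.16; the t ≤ 66 branch applies.
B = 138.5·ln(50.16 − 10) − 305.0 = 138.5·ln 40.16 − 305.0 = 138.5·3.6929 − 305.0 = 206.463.
Rounded: 206.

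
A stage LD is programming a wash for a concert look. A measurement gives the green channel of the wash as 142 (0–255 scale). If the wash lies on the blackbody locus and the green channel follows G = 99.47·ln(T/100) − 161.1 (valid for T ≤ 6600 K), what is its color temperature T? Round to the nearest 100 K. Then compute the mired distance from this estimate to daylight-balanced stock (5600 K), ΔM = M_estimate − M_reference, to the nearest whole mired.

+298 mireds

ln t = (142 + 161.1) / 99.47 = 3.0471.
t = e^3.0471 = 21.055.
T = 100·t = 2106 K → 2100 K to the nearest 100 K.
M_estimate = 10⁶/2100 = 476.19; M_reference = 10⁶/5600 = 178.57.
ΔM = 476.19 − 178.57 = 297.62 → +298 mireds.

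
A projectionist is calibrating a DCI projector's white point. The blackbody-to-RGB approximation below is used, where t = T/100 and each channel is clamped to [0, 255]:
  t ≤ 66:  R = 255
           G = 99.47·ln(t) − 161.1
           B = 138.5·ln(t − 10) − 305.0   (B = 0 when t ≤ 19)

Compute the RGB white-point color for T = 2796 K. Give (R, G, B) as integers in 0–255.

(255, 170, 95)

t = 2796/100 = 27.96; the t ≤ 66 branch applies.
R = 255 by definition for t ≤ 66.
G = 99.47·ln 27.96 − 161.1 = 99.47·3.3308 − 161.1 = 170.212.
B = 138.5·ln(27.96 − 10) − 305.0 = 138.5·ln 17.96 − 305.0 = 138.5·2.8881 − 305.0 = 95.008.
Rounded: (255, 170, 95).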